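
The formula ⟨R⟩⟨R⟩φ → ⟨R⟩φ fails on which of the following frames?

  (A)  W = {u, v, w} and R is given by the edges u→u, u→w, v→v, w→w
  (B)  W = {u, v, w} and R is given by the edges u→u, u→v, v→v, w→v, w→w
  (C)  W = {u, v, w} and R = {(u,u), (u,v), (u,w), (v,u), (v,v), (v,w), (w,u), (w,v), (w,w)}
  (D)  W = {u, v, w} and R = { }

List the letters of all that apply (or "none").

The schema ⟨R⟩⟨R⟩φ → ⟨R⟩φ is the dual of axiom 4; it is valid on a frame iff R is transitive.
(A) R is transitive (R is closed under composition), so the schema is valid here.
(B) R is transitive (R is closed under composition), so the schema is valid here.
(C) R is transitive (R is closed under composition), so the schema is valid here.
(D) R is transitive (R is closed under composition), so the schema is valid here.

none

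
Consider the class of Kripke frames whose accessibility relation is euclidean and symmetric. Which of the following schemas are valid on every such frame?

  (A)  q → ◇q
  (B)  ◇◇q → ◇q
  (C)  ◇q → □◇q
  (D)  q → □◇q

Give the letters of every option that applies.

A symmetric euclidean relation is transitive (uRv and vRw give vRu by symmetry, then uRw by the euclidean condition, applied at v).
(A) q → ◇q (the dual of axiom T) characterises the reflexive frames. Such an R need not be reflexive — not valid.
(B) ◇◇q → ◇q is the dual of axiom 4, which corresponds to transitivity. Every such R is transitive — valid.
(C) ◇q → □◇q (axiom 5) characterises the euclidean frames. Every such R is euclidean — valid.
(D) q → □◇q is axiom B, which corresponds to symmetry. Every such R is symmetric — valid.

B, C, D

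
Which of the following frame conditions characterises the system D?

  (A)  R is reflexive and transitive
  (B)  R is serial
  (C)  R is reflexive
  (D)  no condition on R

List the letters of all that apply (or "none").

B

(A) this class determines S4, not D.
(B) D is sound and complete for exactly this class.
(C) this class determines T (= KT), not D.
(D) this class determines K, not D.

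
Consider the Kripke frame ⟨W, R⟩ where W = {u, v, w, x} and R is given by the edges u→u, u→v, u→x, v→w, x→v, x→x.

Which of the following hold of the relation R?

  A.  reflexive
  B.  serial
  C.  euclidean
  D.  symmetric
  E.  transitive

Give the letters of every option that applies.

none

(A) not reflexive: not v R v.
(B) not serial: w has no R-successor.
(C) not euclidean: u R v and u R u but not v R u.
(D) not symmetric: u R v but not v R u.
(E) not transitive: u R v and v R w but not u R w.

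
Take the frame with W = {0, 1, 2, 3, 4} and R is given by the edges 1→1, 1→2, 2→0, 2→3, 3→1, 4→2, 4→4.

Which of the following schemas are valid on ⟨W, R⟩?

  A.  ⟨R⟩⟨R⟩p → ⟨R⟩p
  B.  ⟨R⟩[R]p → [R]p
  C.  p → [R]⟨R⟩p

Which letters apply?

none

R is not symmetric: 1 R 2 but not 2 R 1.
R is not transitive: 1 R 2 and 2 R 0 but not 1 R 0.
R is not euclidean: 1 R 2 and 1 R 1 but not 2 R 1.
(A) ⟨R⟩⟨R⟩p → ⟨R⟩p is the dual of axiom 4; it is valid on a frame exactly when R is transitive. R is not transitive, so not valid.
(B) ⟨R⟩[R]p → [R]p is the dual of axiom 5, which corresponds to the euclidean property. R is not euclidean — not valid.
(C) p → [R]⟨R⟩p (axiom B) characterises the symmetric frames. R is not symmetric — not valid.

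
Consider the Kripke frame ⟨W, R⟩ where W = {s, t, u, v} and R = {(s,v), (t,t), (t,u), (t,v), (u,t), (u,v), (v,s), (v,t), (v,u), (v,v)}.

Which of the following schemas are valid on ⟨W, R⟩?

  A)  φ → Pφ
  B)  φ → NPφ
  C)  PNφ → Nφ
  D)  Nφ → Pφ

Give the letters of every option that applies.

R is not reflexive: not s R s.
R is symmetric: every R-edge is matched by its reverse.
R is not euclidean: v R s and v R t but not s R t.
R is serial: every world has an R-successor.
(A) φ → Pφ (the dual of axiom T) characterises the reflexive frames. R is not reflexive — not valid.
(B) φ → NPφ (axiom B) characterises the symmetric frames. R is symmetric — valid.
(C) the dual of axiom 5: valid iff R is euclidean. R is not euclidean — not valid.
(D) axiom D: valid iff R is serial. R is serial — valid.

B, D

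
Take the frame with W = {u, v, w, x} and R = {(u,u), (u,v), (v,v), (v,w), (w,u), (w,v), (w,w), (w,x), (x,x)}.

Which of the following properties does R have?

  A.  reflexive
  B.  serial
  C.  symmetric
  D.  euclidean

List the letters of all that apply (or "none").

A, B

(A) reflexive: each world relates to itself.
(B) serial: every world has an R-successor.
(C) not symmetric: u R v but not v R u.
(D) not euclidean: u R v and u R u but not v R u.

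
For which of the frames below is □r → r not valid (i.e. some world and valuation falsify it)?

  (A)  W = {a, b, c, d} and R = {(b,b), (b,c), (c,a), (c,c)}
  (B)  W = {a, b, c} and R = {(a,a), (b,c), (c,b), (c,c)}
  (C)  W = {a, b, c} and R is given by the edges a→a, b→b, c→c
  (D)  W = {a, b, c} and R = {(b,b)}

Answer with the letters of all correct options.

The schema □r → r is axiom T; it is valid on a frame iff R is reflexive.
(A) R is not reflexive (not a R a), so the schema fails here.
(B) R is not reflexive (not b R b), so the schema fails here.
(C) R is reflexive (each world relates to itself), so the schema is valid here.
(D) R is not reflexive (not a R a), so the schema fails here.

A, B, D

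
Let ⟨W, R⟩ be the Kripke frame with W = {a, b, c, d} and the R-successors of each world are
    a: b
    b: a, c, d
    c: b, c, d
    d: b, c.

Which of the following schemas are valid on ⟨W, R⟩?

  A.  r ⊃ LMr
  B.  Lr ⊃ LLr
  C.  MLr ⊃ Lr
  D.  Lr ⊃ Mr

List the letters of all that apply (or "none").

A, D

R is symmetric: every R-edge is matched by its reverse.
R is not transitive: a R b and b R a but not a R a.
R is not euclidean: b R a and b R c but not a R c.
R is serial: every world has an R-successor.
(A) r ⊃ LMr is axiom B; it is valid on a frame exactly when R is symmetric. R is symmetric, so valid.
(B) Lr ⊃ LLr is axiom 4; it is valid on a frame exactly when R is transitive. R is not transitive, so not valid.
(C) MLr ⊃ Lr (the dual of axiom 5) characterises the euclidean frames. R is not euclidean — not valid.
(D) Lr ⊃ Mr is axiom D, which corresponds to seriality. R is serial — valid.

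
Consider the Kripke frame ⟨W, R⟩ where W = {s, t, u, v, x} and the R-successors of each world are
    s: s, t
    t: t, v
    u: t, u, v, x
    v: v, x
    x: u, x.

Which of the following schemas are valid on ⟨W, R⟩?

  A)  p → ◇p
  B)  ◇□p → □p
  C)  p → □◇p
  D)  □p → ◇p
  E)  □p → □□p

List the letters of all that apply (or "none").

R is reflexive: each world relates to itself.
R is not symmetric: s R t but not t R s.
R is not transitive: s R t and t R v but not s R v.
R is not euclidean: s R t and s R s but not t R s.
R is serial: every world has an R-successor.
(A) p → ◇p (the dual of axiom T) characterises the reflexive frames. R is reflexive — valid.
(B) ◇□p → □p is the dual of axiom 5; it is valid on a frame exactly when R is euclidean. R is not euclidean, so not valid.
(C) p → □◇p (axiom B) characterises the symmetric frames. R is not symmetric — not valid.
(D) □p → ◇p is axiom D, which corresponds to seriality. R is serial — valid.
(E) □p → □□p (axiom 4) characterises the transitive frames. R is not transitive — not valid.

A, D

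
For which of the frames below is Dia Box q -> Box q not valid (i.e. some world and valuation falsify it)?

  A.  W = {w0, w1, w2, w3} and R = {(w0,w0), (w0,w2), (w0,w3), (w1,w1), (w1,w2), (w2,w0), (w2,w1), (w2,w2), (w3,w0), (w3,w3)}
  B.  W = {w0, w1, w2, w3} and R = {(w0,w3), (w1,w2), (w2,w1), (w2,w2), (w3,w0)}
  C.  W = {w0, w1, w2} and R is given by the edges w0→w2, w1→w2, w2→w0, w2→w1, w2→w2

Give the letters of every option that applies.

A, B, C

The schema Dia Box q -> Box q is the dual of axiom 5; it is valid on a frame iff R is euclidean.
(A) R is not euclidean (w0 R w2 and w0 R w3 but not w2 R w3), so the schema fails here.
(B) R is not euclidean (w0 R w3 and w0 R w3 but not w3 R w3), so the schema fails here.
(C) R is not euclidean (w2 R w0 and w2 R w1 but not w0 R w1), so the schema fails here.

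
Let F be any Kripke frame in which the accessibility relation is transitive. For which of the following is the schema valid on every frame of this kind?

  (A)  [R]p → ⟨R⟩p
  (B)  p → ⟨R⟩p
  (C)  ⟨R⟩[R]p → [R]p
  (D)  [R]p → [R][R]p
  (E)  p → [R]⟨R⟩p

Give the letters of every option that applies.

(A) axiom D: valid iff R is serial. Such an R need not be serial — not valid.
(B) p → ⟨R⟩p is the dual of axiom T, which corresponds to reflexivity. Such an R need not be reflexive — not valid.
(C) ⟨R⟩[R]p → [R]p is the dual of axiom 5, which corresponds to the euclidean property. Such an R need not be euclidean — not valid.
(D) [R]p → [R][R]p (axiom 4) characterises the transitive frames. Every such R is transitive — valid.
(E) p → [R]⟨R⟩p (axiom B) characterises the symmetric frames. Such an R need not be symmetric — not valid.

D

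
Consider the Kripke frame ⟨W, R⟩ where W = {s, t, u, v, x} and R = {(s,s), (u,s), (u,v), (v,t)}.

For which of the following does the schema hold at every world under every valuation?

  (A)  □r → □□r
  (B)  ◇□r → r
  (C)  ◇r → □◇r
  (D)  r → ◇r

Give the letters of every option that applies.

none

R is not reflexive: not t R t.
R is not symmetric: u R s but not s R u.
R is not transitive: u R v and v R t but not u R t.
R is not euclidean: u R s and u R v but not s R v.
(A) axiom 4: valid iff R is transitive. R is not transitive — not valid.
(B) ◇□r → r (the dual of axiom B) characterises the symmetric frames. R is not symmetric — not valid.
(C) ◇r → □◇r is axiom 5, which corresponds to the euclidean property. R is not euclidean — not valid.
(D) r → ◇r is the dual of axiom T; it is valid on a frame exactly when R is reflexive. R is not reflexive, so not valid.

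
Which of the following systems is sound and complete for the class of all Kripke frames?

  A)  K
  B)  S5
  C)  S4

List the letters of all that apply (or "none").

(A) K is determined by exactly this class.
(B) S5 is determined by the class of reflexive, symmetric, and transitive frames.
(C) S4 is determined by the class of reflexive and transitive frames.

A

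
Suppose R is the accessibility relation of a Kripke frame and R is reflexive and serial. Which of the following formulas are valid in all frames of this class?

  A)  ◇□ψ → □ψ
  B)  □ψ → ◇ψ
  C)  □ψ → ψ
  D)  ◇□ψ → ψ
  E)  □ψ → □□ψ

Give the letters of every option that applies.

B, C

(A) ◇□ψ → □ψ is the dual of axiom 5, which corresponds to the euclidean property. Such an R need not be euclidean — not valid.
(B) □ψ → ◇ψ is axiom D, which corresponds to seriality. Every such R is serial — valid.
(C) □ψ → ψ is axiom T; it is valid on a frame exactly when R is reflexive. Every such R is reflexive, so valid.
(D) ◇□ψ → ψ is the dual of axiom B, which corresponds to symmetry. Such an R need not be symmetric — not valid.
(E) axiom 4: valid iff R is transitive. Such an R need not be transitive — not valid.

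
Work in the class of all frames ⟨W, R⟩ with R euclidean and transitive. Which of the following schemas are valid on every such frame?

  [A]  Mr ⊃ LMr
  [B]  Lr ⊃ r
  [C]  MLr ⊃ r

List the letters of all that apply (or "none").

A

(A) Mr ⊃ LMr is axiom 5; it is valid on a frame exactly when R is euclidean. Every such R is euclidean, so valid.
(B) axiom T: valid iff R is reflexive. Such an R need not be reflexive — not valid.
(C) MLr ⊃ r is the dual of axiom B; it is valid on a frame exactly when R is symmetric. Such an R need not be symmetric, so not valid.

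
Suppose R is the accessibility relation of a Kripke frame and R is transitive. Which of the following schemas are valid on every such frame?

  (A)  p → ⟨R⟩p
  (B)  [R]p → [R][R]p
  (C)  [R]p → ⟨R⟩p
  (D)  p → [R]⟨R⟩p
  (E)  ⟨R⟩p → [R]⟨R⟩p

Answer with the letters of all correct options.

(A) p → ⟨R⟩p is the dual of axiom T; it is valid on a frame exactly when R is reflexive. Such an R need not be reflexive, so not valid.
(B) axiom 4: valid iff R is transitive. Every such R is transitive — valid.
(C) axiom D: valid iff R is serial. Such an R need not be serial — not valid.
(D) p → [R]⟨R⟩p (axiom B) characterises the symmetric frames. Such an R need not be symmetric — not valid.
(E) axiom 5: valid iff R is euclidean. Such an R need not be euclidean — not valid.

B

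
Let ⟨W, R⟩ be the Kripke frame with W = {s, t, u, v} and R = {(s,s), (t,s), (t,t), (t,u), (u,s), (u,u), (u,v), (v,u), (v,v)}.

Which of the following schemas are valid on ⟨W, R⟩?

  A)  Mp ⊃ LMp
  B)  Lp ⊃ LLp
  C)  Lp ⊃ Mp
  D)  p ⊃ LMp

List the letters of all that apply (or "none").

R is not symmetric: t R s but not s R t.
R is not transitive: t R u and u R v but not t R v.
R is not euclidean: t R s and t R t but not s R t.
R is serial: every world has an R-successor.
(A) Mp ⊃ LMp (axiom 5) characterises the euclidean frames. R is not euclidean — not valid.
(B) Lp ⊃ LLp is axiom 4, which corresponds to transitivity. R is not transitive — not valid.
(C) axiom D: valid iff R is serial. R is serial — valid.
(D) p ⊃ LMp (axiom B) characterises the symmetric frames. R is not symmetric — not valid.

C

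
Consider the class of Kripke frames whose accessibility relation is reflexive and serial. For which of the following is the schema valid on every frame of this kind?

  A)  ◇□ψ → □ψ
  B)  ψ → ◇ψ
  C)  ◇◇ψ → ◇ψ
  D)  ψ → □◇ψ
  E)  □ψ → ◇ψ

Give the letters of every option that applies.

B, E

(A) ◇□ψ → □ψ is the dual of axiom 5; it is valid on a frame exactly when R is euclidean. Such an R need not be euclidean, so not valid.
(B) the dual of axiom T: valid iff R is reflexive. Every such R is reflexive — valid.
(C) ◇◇ψ → ◇ψ (the dual of axiom 4) characterises the transitive frames. Such an R need not be transitive — not valid.
(D) axiom B: valid iff R is symmetric. Such an R need not be symmetric — not valid.
(E) □ψ → ◇ψ is axiom D, which corresponds to seriality. Every such R is serial — valid.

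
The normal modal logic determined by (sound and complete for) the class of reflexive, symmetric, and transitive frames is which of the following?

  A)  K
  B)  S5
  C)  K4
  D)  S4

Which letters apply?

B

(A) K is determined by the class of arbitrary frames.
(B) S5 is determined by exactly this class.
(C) K4 is determined by the class of transitive frames.
(D) S4 is determined by the class of reflexive and transitive frames.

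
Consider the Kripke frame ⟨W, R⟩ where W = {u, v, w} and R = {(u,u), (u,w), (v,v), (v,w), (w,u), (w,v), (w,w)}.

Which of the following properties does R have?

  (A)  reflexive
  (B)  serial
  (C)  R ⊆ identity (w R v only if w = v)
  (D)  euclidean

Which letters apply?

A, B

(A) reflexive: each world relates to itself.
(B) serial: every world has an R-successor.
(C) not ⊆ identity: u R w with u ≠ w.
(D) not euclidean: w R u and w R v but not u R v.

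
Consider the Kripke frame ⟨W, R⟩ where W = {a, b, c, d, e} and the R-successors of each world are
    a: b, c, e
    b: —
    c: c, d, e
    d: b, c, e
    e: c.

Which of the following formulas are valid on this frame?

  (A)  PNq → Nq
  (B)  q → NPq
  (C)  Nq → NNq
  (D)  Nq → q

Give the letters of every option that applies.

none

R is not reflexive: not a R a.
R is not symmetric: a R b but not b R a.
R is not transitive: a R c and c R d but not a R d.
R is not euclidean: a R b and a R c but not b R c.
(A) the dual of axiom 5: valid iff R is euclidean. R is not euclidean — not valid.
(B) q → NPq is axiom B, which corresponds to symmetry. R is not symmetric — not valid.
(C) Nq → NNq (axiom 4) characterises the transitive frames. R is not transitive — not valid.
(D) axiom T: valid iff R is reflexive. R is not reflexive — not valid.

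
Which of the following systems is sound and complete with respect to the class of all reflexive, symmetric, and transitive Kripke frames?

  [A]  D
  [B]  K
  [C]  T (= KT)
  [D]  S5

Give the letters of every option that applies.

(A) D is determined by the class of serial frames.
(B) K is determined by the class of arbitrary frames.
(C) T (= KT) is determined by the class of reflexive frames.
(D) S5 is determined by exactly this class.

D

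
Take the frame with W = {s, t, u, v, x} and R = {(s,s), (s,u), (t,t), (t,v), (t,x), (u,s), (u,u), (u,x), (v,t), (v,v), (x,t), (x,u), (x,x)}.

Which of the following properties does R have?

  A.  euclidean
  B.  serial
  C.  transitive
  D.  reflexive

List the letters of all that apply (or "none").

B, D

(A) not euclidean: t R v and t R x but not v R x.
(B) serial: every world has an R-successor.
(C) not transitive: s R u and u R x but not s R x.
(D) reflexive: each world relates to itself.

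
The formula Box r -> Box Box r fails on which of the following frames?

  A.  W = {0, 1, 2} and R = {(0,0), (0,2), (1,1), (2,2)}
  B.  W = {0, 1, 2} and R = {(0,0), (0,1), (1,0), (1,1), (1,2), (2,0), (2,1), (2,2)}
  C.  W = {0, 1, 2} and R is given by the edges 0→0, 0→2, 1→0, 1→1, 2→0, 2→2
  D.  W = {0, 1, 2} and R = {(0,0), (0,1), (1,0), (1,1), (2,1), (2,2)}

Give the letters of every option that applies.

The schema Box r -> Box Box r is axiom 4; it is valid on a frame iff R is transitive.
(A) R is transitive (R is closed under composition), so the schema is valid here.
(B) R is not transitive (0 R 1 and 1 R 2 but not 0 R 2), so the schema fails here.
(C) R is not transitive (1 R 0 and 0 R 2 but not 1 R 2), so the schema fails here.
(D) R is not transitive (2 R 1 and 1 R 0 but not 2 R 0), so the schema fails here.

B, C, D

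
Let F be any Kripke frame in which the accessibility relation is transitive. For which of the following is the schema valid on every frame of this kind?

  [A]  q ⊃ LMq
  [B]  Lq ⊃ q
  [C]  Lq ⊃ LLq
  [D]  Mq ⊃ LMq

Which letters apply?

C

(A) q ⊃ LMq is axiom B, which corresponds to symmetry. Such an R need not be symmetric — not valid.
(B) Lq ⊃ q is axiom T; it is valid on a frame exactly when R is reflexive. Such an R need not be reflexive, so not valid.
(C) Lq ⊃ LLq is axiom 4, which corresponds to transitivity. Every such R is transitive — valid.
(D) Mq ⊃ LMq is axiom 5; it is valid on a frame exactly when R is euclidean. Such an R need not be euclidean, so not valid.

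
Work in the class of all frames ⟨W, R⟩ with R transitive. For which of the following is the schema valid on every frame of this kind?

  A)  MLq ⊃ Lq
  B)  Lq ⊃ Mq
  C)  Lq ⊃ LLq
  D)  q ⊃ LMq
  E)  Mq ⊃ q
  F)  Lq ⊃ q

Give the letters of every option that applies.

(A) MLq ⊃ Lq is the dual of axiom 5; it is valid on a frame exactly when R is euclidean. Such an R need not be euclidean, so not valid.
(B) axiom D: valid iff R is serial. Such an R need not be serial — not valid.
(C) Lq ⊃ LLq (axiom 4) characterises the transitive frames. Every such R is transitive — valid.
(D) axiom B: valid iff R is symmetric. Such an R need not be symmetric — not valid.
(E) Mq ⊃ q is the converse of T; it holds exactly when R ⊆ identity. Such an R need not be a subset of the identity — not valid.
(F) Lq ⊃ q (axiom T) characterises the reflexive frames. Such an R need not be reflexive — not valid.

C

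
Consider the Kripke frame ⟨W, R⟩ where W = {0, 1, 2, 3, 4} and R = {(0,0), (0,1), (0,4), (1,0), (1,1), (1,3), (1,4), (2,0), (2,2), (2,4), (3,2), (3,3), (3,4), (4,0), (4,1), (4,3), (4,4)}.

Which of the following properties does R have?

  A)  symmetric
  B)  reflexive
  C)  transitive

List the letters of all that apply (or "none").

(A) not symmetric: 1 R 3 but not 3 R 1.
(B) reflexive: each world relates to itself.
(C) not transitive: 0 R 1 and 1 R 3 but not 0 R 3.

B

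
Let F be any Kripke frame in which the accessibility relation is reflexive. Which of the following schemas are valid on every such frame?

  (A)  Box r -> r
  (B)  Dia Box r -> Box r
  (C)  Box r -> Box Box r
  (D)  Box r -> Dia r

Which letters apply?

A, D

A reflexive relation is serial.
(A) Box r -> r (axiom T) characterises the reflexive frames. Every such R is reflexive — valid.
(B) the dual of axiom 5: valid iff R is euclidean. Such an R need not be euclidean — not valid.
(C) axiom 4: valid iff R is transitive. Such an R need not be transitive — not valid.
(D) Box r -> Dia r is axiom D, which corresponds to seriality. Every such R is serial — valid.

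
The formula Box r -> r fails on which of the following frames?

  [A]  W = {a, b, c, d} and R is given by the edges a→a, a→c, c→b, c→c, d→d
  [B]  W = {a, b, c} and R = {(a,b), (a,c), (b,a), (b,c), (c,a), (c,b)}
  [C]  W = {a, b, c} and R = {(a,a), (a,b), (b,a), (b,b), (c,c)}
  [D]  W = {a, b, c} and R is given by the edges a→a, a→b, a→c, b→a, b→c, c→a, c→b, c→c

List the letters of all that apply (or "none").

A, B, D

The schema Box r -> r is axiom T; it is valid on a frame iff R is reflexive.
(A) R is not reflexive (not b R b), so the schema fails here.
(B) R is not reflexive (not a R a), so the schema fails here.
(C) R is reflexive (each world relates to itself), so the schema is valid here.
(D) R is not reflexive (not b R b), so the schema fails here.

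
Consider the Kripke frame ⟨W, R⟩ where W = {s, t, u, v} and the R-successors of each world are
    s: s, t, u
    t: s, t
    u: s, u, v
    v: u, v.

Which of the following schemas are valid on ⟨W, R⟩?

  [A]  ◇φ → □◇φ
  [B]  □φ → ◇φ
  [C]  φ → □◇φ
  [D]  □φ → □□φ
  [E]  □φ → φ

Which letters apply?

R is reflexive: each world relates to itself.
R is symmetric: every R-edge is matched by its reverse.
R is not transitive: s R u and u R v but not s R v.
R is not euclidean: s R t and s R u but not t R u.
R is serial: every world has an R-successor.
(A) ◇φ → □◇φ (axiom 5) characterises the euclidean frames. R is not euclidean — not valid.
(B) axiom D: valid iff R is serial. R is serial — valid.
(C) φ → □◇φ is axiom B; it is valid on a frame exactly when R is symmetric. R is symmetric, so valid.
(D) axiom 4: valid iff R is transitive. R is not transitive — not valid.
(E) □φ → φ is axiom T; it is valid on a frame exactly when R is reflexive. R is reflexive, so valid.

B, C, E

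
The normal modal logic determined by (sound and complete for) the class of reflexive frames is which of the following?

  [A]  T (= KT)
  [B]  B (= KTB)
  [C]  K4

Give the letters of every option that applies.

A

(A) T (= KT) is determined by exactly this class.
(B) B (= KTB) is determined by the class of reflexive and symmetric frames.
(C) K4 is determined by the class of transitive frames.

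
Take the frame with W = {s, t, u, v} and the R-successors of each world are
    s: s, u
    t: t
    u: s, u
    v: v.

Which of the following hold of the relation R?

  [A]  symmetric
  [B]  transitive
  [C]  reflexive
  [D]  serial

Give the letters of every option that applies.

(A) symmetric: every R-edge is matched by its reverse.
(B) transitive: R is closed under composition.
(C) reflexive: each world relates to itself.
(D) serial: every world has an R-successor.

A, B, C, D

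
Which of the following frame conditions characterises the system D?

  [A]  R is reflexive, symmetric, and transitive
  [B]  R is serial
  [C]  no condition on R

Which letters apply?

B

(A) this class determines S5, not D.
(B) D is sound and complete for exactly this class.
(C) this class determines K, not D.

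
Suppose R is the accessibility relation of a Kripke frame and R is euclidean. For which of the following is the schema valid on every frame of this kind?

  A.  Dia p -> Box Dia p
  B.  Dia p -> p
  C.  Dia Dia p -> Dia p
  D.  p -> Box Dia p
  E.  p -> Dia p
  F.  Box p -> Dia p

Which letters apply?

A

(A) Dia p -> Box Dia p is axiom 5, which corresponds to the euclidean property. Every such R is euclidean — valid.
(B) Dia p -> p is the converse of T; it holds exactly when R ⊆ identity. Such an R need not be a subset of the identity — not valid.
(C) Dia Dia p -> Dia p (the dual of axiom 4) characterises the transitive frames. Such an R need not be transitive — not valid.
(D) p -> Box Dia p (axiom B) characterises the symmetric frames. Such an R need not be symmetric — not valid.
(E) the dual of axiom T: valid iff R is reflexive. Such an R need not be reflexive — not valid.
(F) axiom D: valid iff R is serial. Such an R need not be serial — not valid.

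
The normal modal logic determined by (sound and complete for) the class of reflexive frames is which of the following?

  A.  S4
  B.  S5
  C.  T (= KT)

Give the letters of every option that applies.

(A) S4 is determined by the class of reflexive and transitive frames.
(B) S5 is determined by the class of reflexive, symmetric, and transitive frames.
(C) T (= KT) is determined by exactly this class.

C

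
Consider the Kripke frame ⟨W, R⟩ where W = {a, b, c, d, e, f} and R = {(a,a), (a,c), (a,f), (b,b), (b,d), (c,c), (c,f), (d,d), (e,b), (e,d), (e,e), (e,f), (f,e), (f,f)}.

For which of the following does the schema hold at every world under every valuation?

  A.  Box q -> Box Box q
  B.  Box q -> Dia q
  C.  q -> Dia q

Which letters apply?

R is reflexive: each world relates to itself.
R is not transitive: a R f and f R e but not a R e.
R is serial: every world has an R-successor.
(A) Box q -> Box Box q (axiom 4) characterises the transitive frames. R is not transitive — not valid.
(B) axiom D: valid iff R is serial. R is serial — valid.
(C) q -> Dia q is the dual of axiom T; it is valid on a frame exactly when R is reflexive. R is reflexive, so valid.

B, C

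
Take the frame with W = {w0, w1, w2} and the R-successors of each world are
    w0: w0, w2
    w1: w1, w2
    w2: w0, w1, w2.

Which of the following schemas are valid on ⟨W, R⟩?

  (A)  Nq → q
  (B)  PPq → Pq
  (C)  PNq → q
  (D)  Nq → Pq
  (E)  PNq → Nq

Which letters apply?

R is reflexive: each world relates to itself.
R is symmetric: every R-edge is matched by its reverse.
R is not transitive: w0 R w2 and w2 R w1 but not w0 R w1.
R is not euclidean: w2 R w0 and w2 R w1 but not w0 R w1.
R is serial: every world has an R-successor.
(A) Nq → q is axiom T; it is valid on a frame exactly when R is reflexive. R is reflexive, so valid.
(B) PPq → Pq is the dual of axiom 4, which corresponds to transitivity. R is not transitive — not valid.
(C) PNq → q is the dual of axiom B; it is valid on a frame exactly when R is symmetric. R is symmetric, so valid.
(D) Nq → Pq is axiom D; it is valid on a frame exactly when R is serial. R is serial, so valid.
(E) PNq → Nq (the dual of axiom 5) characterises the euclidean frames. R is not euclidean — not valid.

A, C, D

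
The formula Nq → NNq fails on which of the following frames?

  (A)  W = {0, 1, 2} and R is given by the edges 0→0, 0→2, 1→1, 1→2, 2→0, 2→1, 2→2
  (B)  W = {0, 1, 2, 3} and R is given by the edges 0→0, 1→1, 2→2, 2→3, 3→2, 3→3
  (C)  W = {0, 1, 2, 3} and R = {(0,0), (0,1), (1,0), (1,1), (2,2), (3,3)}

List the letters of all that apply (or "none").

The schema Nq → NNq is axiom 4; it is valid on a frame iff R is transitive.
(A) R is not transitive (0 R 2 and 2 R 1 but not 0 R 1), so the schema fails here.
(B) R is transitive (R is closed under composition), so the schema is valid here.
(C) R is transitive (R is closed under composition), so the schema is valid here.

A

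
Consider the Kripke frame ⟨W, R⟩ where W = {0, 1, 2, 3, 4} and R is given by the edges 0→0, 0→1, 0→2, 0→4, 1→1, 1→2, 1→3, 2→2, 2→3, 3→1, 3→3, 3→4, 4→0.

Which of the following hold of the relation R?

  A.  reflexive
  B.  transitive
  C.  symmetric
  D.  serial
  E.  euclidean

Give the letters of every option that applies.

(A) not reflexive: not 4 R 4.
(B) not transitive: 0 R 1 and 1 R 3 but not 0 R 3.
(C) not symmetric: 0 R 1 but not 1 R 0.
(D) serial: every world has an R-successor.
(E) not euclidean: 0 R 1 and 0 R 0 but not 1 R 0.

D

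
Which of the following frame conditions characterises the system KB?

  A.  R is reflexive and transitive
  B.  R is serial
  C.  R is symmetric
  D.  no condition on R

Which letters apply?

(A) this class determines S4, not KB.
(B) this class determines D, not KB.
(C) KB is sound and complete for exactly this class.
(D) this class determines K, not KB.

C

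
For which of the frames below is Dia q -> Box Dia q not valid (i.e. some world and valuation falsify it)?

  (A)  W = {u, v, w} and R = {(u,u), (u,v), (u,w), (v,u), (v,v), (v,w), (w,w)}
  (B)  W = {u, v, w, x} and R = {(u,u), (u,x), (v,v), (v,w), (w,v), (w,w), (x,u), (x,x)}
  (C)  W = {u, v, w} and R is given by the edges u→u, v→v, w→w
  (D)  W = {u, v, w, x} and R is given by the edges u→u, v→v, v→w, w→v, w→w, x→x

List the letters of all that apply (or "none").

The schema Dia q -> Box Dia q is axiom 5; it is valid on a frame iff R is euclidean.
(A) R is not euclidean (u R w and u R u but not w R u), so the schema fails here.
(B) R is euclidean (any two R-successors of the same world are R-related), so the schema is valid here.
(C) R is euclidean (any two R-successors of the same world are R-related), so the schema is valid here.
(D) R is euclidean (any two R-successors of the same world are R-related), so the schema is valid here.

A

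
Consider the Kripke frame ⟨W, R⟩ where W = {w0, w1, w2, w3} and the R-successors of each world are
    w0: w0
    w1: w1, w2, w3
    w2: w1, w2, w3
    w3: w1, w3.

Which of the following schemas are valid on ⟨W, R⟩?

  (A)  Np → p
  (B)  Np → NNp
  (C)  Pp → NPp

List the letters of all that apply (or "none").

A

R is reflexive: each world relates to itself.
R is not transitive: w3 R w1 and w1 R w2 but not w3 R w2.
R is not euclidean: w1 R w3 and w1 R w2 but not w3 R w2.
(A) Np → p (axiom T) characterises the reflexive frames. R is reflexive — valid.
(B) Np → NNp is axiom 4; it is valid on a frame exactly when R is transitive. R is not transitive, so not valid.
(C) Pp → NPp (axiom 5) characterises the euclidean frames. R is not euclidean — not valid.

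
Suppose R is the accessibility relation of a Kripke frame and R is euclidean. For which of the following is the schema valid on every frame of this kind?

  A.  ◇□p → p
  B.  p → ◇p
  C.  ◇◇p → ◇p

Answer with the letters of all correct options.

(A) ◇□p → p (the dual of axiom B) characterises the symmetric frames. Such an R need not be symmetric — not valid.
(B) p → ◇p (the dual of axiom T) characterises the reflexive frames. Such an R need not be reflexive — not valid.
(C) ◇◇p → ◇p (the dual of axiom 4) characterises the transitive frames. Such an R need not be transitive — not valid.

none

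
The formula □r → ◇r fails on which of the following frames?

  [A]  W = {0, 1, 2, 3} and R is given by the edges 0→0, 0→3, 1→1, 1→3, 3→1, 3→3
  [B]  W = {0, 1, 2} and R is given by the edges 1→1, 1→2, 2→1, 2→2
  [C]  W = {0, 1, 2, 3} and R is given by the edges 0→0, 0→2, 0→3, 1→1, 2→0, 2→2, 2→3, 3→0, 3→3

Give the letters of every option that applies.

The schema □r → ◇r is axiom D; it is valid on a frame iff R is serial.
(A) R is not serial (2 has no R-successor), so the schema fails here.
(B) R is not serial (0 has no R-successor), so the schema fails here.
(C) R is serial (every world has an R-successor), so the schema is valid here.

A, B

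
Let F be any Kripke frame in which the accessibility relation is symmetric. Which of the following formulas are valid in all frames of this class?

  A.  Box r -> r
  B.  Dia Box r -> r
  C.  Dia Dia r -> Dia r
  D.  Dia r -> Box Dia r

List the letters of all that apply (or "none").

B

(A) Box r -> r is axiom T, which corresponds to reflexivity. Such an R need not be reflexive — not valid.
(B) the dual of axiom B: valid iff R is symmetric. Every such R is symmetric — valid.
(C) Dia Dia r -> Dia r (the dual of axiom 4) characterises the transitive frames. Such an R need not be transitive — not valid.
(D) axiom 5: valid iff R is euclidean. Such an R need not be euclidean — not valid.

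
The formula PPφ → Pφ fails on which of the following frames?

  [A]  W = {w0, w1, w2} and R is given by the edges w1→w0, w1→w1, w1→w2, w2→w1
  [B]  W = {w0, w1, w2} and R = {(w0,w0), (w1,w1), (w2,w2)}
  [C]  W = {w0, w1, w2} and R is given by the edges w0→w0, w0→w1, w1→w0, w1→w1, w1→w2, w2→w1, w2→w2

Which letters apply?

The schema PPφ → Pφ is the dual of axiom 4; it is valid on a frame iff R is transitive.
(A) R is not transitive (w2 R w1 and w1 R w0 but not w2 R w0), so the schema fails here.
(B) R is transitive (R is closed under composition), so the schema is valid here.
(C) R is not transitive (w0 R w1 and w1 R w2 but not w0 R w2), so the schema fails here.

A, C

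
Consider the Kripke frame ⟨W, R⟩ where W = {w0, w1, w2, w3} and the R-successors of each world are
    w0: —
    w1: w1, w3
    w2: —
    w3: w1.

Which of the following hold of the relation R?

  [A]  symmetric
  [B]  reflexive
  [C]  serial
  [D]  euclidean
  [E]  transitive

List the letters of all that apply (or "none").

(A) symmetric: every R-edge is matched by its reverse.
(B) not reflexive: not w0 R w0.
(C) not serial: w0 has no R-successor.
(D) not euclidean: w1 R w3 and w1 R w3 but not w3 R w3.
(E) not transitive: w3 R w1 and w1 R w3 but not w3 R w3.

A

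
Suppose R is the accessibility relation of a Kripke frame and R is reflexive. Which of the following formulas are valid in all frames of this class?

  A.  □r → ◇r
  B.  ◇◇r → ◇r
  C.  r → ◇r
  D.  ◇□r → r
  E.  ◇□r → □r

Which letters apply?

A reflexive relation is serial.
(A) □r → ◇r is axiom D; it is valid on a frame exactly when R is serial. Every such R is serial, so valid.
(B) the dual of axiom 4: valid iff R is transitive. Such an R need not be transitive — not valid.
(C) r → ◇r is the dual of axiom T, which corresponds to reflexivity. Every such R is reflexive — valid.
(D) ◇□r → r is the dual of axiom B; it is valid on a frame exactly when R is symmetric. Such an R need not be symmetric, so not valid.
(E) ◇□r → □r is the dual of axiom 5; it is valid on a frame exactly when R is euclidean. Such an R need not be euclidean, so not valid.

A, C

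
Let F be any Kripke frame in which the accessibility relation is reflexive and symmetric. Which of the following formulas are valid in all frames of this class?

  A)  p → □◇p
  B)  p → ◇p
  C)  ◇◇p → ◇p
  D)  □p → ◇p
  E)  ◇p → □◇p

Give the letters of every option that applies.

Reflexive relations are serial.
(A) axiom B: valid iff R is symmetric. Every such R is symmetric — valid.
(B) the dual of axiom T: valid iff R is reflexive. Every such R is reflexive — valid.
(C) ◇◇p → ◇p is the dual of axiom 4; it is valid on a frame exactly when R is transitive. Such an R need not be transitive, so not valid.
(D) □p → ◇p (axiom D) characterises the serial frames. Every such R is serial — valid.
(E) ◇p → □◇p is axiom 5; it is valid on a frame exactly when R is euclidean. Such an R need not be euclidean, so not valid.

A, B, D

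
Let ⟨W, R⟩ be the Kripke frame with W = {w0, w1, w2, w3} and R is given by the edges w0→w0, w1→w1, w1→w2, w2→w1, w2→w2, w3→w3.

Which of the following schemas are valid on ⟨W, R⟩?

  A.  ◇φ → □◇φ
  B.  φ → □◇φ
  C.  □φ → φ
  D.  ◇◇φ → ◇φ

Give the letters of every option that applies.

R is reflexive: each world relates to itself.
R is symmetric: every R-edge is matched by its reverse.
R is transitive: R is closed under composition.
R is euclidean: any two R-successors of the same world are R-related.
(A) ◇φ → □◇φ is axiom 5; it is valid on a frame exactly when R is euclidean. R is euclidean, so valid.
(B) axiom B: valid iff R is symmetric. R is symmetric — valid.
(C) □φ → φ is axiom T, which corresponds to reflexivity. R is reflexive — valid.
(D) the dual of axiom 4: valid iff R is transitive. R is transitive — valid.

A, B, C, D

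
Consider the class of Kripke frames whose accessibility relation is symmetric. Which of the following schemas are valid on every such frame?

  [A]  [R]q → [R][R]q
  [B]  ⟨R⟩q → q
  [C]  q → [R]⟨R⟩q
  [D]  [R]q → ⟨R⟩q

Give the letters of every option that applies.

C

(A) [R]q → [R][R]q is axiom 4, which corresponds to transitivity. Such an R need not be transitive — not valid.
(B) ⟨R⟩q → q is valid only on frames where every R-edge is a self-loop. Such an R need not be a subset of the identity — not valid.
(C) q → [R]⟨R⟩q is axiom B; it is valid on a frame exactly when R is symmetric. Every such R is symmetric, so valid.
(D) [R]q → ⟨R⟩q is axiom D, which corresponds to seriality. Such an R need not be serial — not valid.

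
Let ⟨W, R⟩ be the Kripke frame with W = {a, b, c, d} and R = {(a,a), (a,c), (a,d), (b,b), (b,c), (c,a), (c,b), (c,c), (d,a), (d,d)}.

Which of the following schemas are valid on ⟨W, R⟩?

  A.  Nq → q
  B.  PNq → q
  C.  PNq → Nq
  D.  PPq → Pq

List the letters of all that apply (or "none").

A, B

R is reflexive: each world relates to itself.
R is symmetric: every R-edge is matched by its reverse.
R is not transitive: a R c and c R b but not a R b.
R is not euclidean: a R c and a R d but not c R d.
(A) Nq → q (axiom T) characterises the reflexive frames. R is reflexive — valid.
(B) PNq → q is the dual of axiom B; it is valid on a frame exactly when R is symmetric. R is symmetric, so valid.
(C) PNq → Nq is the dual of axiom 5; it is valid on a frame exactly when R is euclidean. R is not euclidean, so not valid.
(D) the dual of axiom 4: valid iff R is transitive. R is not transitive — not valid.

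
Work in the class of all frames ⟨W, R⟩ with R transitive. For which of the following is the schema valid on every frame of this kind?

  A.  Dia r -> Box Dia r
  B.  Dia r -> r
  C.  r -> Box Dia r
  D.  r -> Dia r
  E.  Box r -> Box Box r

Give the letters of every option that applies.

(A) Dia r -> Box Dia r is axiom 5; it is valid on a frame exactly when R is euclidean. Such an R need not be euclidean, so not valid.
(B) Dia r -> r is valid only on frames where every R-edge is a self-loop. Such an R need not be a subset of the identity — not valid.
(C) axiom B: valid iff R is symmetric. Such an R need not be symmetric — not valid.
(D) r -> Dia r (the dual of axiom T) characterises the reflexive frames. Such an R need not be reflexive — not valid.
(E) Box r -> Box Box r is axiom 4, which corresponds to transitivity. Every such R is transitive — valid.

E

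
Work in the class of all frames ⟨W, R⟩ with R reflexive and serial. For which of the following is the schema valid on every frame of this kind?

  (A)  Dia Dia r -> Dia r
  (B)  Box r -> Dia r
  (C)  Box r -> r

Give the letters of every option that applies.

B, C

(A) the dual of axiom 4: valid iff R is transitive. Such an R need not be transitive — not valid.
(B) axiom D: valid iff R is serial. Every such R is serial — valid.
(C) Box r -> r is axiom T, which corresponds to reflexivity. Every such R is reflexive — valid.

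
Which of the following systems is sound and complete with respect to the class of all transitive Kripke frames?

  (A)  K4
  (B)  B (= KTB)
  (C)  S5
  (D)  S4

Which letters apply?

A

(A) K4 is determined by exactly this class.
(B) B (= KTB) is determined by the class of reflexive and symmetric frames.
(C) S5 is determined by the class of reflexive, symmetric, and transitive frames.
(D) S4 is determined by the class of reflexive and transitive frames.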